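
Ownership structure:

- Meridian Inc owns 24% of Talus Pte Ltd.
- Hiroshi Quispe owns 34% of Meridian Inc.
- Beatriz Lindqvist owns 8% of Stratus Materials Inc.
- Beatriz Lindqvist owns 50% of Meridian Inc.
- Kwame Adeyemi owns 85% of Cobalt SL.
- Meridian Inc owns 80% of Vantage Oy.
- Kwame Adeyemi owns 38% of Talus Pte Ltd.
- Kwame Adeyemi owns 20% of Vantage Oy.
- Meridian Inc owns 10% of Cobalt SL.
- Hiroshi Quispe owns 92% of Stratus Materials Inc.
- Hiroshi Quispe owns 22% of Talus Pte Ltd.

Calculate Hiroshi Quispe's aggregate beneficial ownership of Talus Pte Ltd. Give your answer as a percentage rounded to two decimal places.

30.16%

Hiroshi reaches Talus along 2 paths.
Via Meridian: 34% × 24% = 8.16%.
Direct stake: 22% = 22%.
Total: 8.16% + 22% = 30.16%.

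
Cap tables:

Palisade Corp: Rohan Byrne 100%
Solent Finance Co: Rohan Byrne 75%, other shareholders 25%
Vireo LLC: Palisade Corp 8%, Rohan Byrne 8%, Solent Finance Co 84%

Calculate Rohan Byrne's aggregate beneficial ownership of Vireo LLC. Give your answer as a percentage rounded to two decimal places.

Rohan reaches Vireo along 3 paths.
Via Palisade: 100% × 8% = 8%.
Direct stake: 8% = 8%.
Via Solent: 75% × 84% = 63%.
Total: 8% + 8% + 63% = 79%.
Rounded: 79.00%.

79.00%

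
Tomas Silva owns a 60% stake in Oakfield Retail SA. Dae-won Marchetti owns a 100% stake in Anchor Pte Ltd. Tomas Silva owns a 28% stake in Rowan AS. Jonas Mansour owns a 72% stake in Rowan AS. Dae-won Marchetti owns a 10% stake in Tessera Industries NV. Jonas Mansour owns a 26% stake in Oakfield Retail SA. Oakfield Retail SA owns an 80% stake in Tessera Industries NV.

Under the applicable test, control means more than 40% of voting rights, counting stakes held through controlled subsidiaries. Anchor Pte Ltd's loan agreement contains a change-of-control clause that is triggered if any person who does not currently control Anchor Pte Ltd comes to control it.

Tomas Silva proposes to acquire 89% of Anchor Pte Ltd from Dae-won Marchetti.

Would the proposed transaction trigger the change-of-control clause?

The purchase adds only to Tomas's holdings (Dae-won's stake shrinks), so Tomas is the only person who could newly come to control Anchor.
Tomas holds 60% of Oakfield, so Tomas controls Oakfield.
Oakfield holds 80% of Tessera, so Tomas controls Tessera.
Neither Tomas nor any entity Tomas controls holds any voting interest in Anchor.
So before the transaction, Tomas does not control Anchor.
After the purchase, Tomas holds 89% of Anchor directly, and Dae-won's stake falls to 11%.
Tomas holds 89% of Anchor, so Tomas controls Anchor.
Tomas did not control Anchor before and does after, so the clause is triggered.

Yes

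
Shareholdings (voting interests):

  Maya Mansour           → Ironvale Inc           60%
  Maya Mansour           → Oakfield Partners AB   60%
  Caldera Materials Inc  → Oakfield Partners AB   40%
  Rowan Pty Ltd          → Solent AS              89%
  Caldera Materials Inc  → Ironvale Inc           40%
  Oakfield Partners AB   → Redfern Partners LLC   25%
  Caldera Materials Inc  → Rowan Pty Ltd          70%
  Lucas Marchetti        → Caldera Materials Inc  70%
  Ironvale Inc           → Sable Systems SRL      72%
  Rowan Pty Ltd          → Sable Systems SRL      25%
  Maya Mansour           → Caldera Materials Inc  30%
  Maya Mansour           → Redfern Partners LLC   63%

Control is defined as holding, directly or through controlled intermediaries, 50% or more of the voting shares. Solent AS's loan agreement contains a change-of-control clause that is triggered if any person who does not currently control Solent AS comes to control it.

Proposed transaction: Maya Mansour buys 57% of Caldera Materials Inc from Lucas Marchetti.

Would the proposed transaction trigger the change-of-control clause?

The purchase adds only to Maya's holdings (Lucas's stake shrinks), so Maya is the only person who could newly come to control Solent.
Maya holds 60% of Ironvale, so Maya controls Ironvale.
Ironvale holds 72% of Sable, so Maya controls Sable.
Maya holds 60% of Oakfield, so Maya controls Oakfield.
Maya and Oakfield together hold 63% + 25% = 88% of Redfern, so Maya controls Redfern.
Neither Maya nor any entity Maya controls holds any voting interest in Solent.
So before the transaction, Maya does not control Solent.
After the purchase, Maya's direct stake in Caldera rises to 30% + 57% = 87%, and Lucas's stake falls to 13%.
Maya holds 87% of Caldera, so Maya controls Caldera.
Caldera holds 70% of Rowan, so Maya controls Rowan.
Rowan holds 89% of Solent, so Maya controls Solent.
Maya did not control Solent before and does after, so the clause is triggered.

Yes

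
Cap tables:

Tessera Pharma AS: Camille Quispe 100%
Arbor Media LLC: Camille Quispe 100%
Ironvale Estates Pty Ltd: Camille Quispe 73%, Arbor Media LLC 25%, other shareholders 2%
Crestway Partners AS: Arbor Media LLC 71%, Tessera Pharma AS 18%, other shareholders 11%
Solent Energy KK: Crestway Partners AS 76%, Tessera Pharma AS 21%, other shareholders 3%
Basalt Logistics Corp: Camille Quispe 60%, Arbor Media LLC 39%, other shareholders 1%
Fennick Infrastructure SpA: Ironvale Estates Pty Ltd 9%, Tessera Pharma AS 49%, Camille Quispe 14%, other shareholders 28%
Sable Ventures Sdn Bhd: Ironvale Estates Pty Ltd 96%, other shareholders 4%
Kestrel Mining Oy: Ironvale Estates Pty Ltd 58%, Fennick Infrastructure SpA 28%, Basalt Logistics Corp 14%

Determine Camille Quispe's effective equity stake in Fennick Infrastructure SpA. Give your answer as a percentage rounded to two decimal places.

Camille reaches Fennick along 4 paths.
Via Ironvale: 73% × 9% = 6.57%.
Via Arbor → Ironvale: 100% × 25% × 9% = 2.25%.
Via Tessera: 100% × 49% = 49%.
Direct stake: 14% = 14%.
Total: 6.57% + 2.25% + 49% + 14% = 71.82%.

71.82%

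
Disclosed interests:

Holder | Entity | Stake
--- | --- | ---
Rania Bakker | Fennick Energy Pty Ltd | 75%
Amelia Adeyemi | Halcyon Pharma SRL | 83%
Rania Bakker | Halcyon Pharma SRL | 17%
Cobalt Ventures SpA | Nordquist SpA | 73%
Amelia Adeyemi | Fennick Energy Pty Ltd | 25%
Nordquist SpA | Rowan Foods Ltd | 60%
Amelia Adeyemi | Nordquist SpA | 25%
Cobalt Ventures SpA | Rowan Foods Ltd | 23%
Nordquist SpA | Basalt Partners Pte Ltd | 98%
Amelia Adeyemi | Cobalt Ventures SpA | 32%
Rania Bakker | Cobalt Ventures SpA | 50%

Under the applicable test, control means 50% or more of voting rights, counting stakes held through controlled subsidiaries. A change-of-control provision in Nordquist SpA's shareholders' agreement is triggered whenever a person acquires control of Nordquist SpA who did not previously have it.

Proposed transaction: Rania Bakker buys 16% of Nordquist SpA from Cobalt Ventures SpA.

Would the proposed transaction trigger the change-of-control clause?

No

The purchase adds only to Rania's holdings (Cobalt's stake shrinks), so Rania is the only person who could newly come to control Nordquist.
Rania holds 50% of Cobalt, so Rania controls Cobalt.
Cobalt holds 73% of Nordquist, so Rania controls Nordquist.
So Rania already controls Nordquist before the transaction.
After the purchase, Rania holds 16% of Nordquist directly, and Cobalt's stake falls to 57%.
Rania controlled Nordquist already, so this is not a new person acquiring control; every other person's position is unchanged or reduced.
No new person acquires control, so the clause is not triggered.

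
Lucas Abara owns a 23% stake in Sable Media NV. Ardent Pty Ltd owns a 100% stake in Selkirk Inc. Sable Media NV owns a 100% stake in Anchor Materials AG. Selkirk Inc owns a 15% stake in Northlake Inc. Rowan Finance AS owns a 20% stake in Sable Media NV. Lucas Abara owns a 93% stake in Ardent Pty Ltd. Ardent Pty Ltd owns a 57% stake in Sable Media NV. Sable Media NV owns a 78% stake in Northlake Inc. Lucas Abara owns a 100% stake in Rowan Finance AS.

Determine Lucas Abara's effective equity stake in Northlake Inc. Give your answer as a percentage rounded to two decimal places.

Lucas reaches Northlake along 4 paths.
Via Ardent → Selkirk: 93% × 100% × 15% = 13.95%.
Via Rowan → Sable: 100% × 20% × 78% = 15.6%.
Via Ardent → Sable: 93% × 57% × 78% = 41.3478%.
Via Sable: 23% × 78% = 17.94%.
Total: 13.95% + 15.6% + 41.3478% + 17.94% = 88.8378%.
Rounded: 88.84%.

88.84%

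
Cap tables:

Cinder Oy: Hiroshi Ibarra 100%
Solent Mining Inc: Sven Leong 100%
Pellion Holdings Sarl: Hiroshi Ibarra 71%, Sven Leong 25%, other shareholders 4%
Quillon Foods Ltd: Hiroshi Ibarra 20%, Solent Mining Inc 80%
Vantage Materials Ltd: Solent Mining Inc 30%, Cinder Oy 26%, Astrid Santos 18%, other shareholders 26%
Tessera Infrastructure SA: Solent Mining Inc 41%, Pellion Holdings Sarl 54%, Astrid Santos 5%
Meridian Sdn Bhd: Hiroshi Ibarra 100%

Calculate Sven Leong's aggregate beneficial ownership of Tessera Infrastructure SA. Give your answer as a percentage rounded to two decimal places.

Sven reaches Tessera along 2 paths.
Via Solent: 100% × 41% = 41%.
Via Pellion: 25% × 54% = 13.5%.
Total: 41% + 13.5% = 54.5%.
Rounded: 54.50%.

54.50%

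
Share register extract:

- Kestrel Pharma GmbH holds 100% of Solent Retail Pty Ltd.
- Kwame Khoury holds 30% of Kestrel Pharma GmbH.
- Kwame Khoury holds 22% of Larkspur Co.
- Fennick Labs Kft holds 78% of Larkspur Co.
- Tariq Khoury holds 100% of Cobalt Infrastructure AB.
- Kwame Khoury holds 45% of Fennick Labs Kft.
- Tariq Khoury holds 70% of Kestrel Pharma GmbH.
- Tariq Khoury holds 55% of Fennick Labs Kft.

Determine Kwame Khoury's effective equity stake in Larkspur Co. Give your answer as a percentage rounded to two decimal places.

Kwame reaches Larkspur along 2 paths.
Direct stake: 22% = 22%.
Via Fennick: 45% × 78% = 35.1%.
Total: 22% + 35.1% = 57.1%.
Rounded: 57.10%.

57.10%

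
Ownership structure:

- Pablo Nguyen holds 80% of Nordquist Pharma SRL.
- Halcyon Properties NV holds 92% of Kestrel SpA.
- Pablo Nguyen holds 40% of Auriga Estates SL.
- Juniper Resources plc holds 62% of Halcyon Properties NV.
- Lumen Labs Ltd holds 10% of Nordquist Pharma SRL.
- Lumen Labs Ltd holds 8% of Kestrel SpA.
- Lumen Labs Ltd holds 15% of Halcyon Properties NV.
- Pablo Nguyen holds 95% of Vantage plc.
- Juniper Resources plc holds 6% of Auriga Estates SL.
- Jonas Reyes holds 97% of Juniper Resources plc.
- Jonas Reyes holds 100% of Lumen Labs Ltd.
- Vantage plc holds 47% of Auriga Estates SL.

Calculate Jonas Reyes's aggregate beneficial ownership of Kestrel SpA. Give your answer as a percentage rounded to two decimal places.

Jonas reaches Kestrel along 3 paths.
Via Lumen → Halcyon: 100% × 15% × 92% = 13.8%.
Via Juniper → Halcyon: 97% × 62% × 92% = 55.3288%.
Via Lumen: 100% × 8% = 8%.
Total: 13.8% + 55.3288% + 8% = 77.1288%.
Rounded: 77.13%.

77.13%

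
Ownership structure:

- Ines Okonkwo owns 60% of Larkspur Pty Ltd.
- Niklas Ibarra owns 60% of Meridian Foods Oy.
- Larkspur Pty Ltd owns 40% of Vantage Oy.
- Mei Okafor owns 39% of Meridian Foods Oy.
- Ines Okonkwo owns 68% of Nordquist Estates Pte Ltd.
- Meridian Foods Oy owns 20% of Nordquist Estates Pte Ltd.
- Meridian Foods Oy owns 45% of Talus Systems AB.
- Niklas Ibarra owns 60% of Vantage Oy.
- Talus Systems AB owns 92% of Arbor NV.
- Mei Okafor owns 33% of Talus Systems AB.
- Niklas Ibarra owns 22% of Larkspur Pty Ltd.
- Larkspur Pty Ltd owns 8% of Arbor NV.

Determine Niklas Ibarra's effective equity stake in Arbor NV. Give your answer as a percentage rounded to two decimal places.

Niklas reaches Arbor along 2 paths.
Via Meridian → Talus: 60% × 45% × 92% = 24.84%.
Via Larkspur: 22% × 8% = 1.76%.
Total: 24.84% + 1.76% = 26.6%.
Rounded: 26.60%.

26.60%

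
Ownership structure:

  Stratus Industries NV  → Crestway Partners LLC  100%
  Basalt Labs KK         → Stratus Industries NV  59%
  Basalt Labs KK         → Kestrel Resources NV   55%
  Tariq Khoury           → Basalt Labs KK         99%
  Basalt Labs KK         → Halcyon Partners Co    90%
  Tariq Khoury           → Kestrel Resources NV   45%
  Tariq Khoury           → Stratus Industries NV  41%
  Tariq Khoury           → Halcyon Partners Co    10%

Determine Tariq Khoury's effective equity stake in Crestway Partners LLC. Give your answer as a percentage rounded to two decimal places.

99.41%

Tariq reaches Crestway along 2 paths.
Via Basalt → Stratus: 99% × 59% × 100% = 58.41%.
Via Stratus: 41% × 100% = 41%.
Total: 58.41% + 41% = 99.41%.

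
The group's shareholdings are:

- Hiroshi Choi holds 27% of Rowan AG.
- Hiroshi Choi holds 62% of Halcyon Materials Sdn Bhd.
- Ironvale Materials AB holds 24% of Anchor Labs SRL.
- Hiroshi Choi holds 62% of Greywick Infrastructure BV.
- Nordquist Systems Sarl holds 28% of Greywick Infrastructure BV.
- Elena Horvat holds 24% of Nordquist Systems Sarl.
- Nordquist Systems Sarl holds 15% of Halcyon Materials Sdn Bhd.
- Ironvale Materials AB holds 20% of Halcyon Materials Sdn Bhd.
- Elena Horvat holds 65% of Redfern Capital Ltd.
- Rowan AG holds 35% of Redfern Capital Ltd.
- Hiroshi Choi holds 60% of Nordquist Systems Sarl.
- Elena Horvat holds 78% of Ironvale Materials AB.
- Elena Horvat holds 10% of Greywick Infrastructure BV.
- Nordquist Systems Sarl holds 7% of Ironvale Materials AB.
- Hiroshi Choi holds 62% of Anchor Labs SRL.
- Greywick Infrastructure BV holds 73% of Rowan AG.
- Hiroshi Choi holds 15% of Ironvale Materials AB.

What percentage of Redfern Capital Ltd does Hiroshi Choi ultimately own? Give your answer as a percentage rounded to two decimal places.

29.58%

Hiroshi reaches Redfern along 3 paths.
Via Rowan: 27% × 35% = 9.45%.
Via Nordquist → Greywick → Rowan: 60% × 28% × 73% × 35% = 4.2924%.
Via Greywick → Rowan: 62% × 73% × 35% = 15.841%.
Total: 9.45% + 4.2924% + 15.841% = 29.5834%.
Rounded: 29.58%.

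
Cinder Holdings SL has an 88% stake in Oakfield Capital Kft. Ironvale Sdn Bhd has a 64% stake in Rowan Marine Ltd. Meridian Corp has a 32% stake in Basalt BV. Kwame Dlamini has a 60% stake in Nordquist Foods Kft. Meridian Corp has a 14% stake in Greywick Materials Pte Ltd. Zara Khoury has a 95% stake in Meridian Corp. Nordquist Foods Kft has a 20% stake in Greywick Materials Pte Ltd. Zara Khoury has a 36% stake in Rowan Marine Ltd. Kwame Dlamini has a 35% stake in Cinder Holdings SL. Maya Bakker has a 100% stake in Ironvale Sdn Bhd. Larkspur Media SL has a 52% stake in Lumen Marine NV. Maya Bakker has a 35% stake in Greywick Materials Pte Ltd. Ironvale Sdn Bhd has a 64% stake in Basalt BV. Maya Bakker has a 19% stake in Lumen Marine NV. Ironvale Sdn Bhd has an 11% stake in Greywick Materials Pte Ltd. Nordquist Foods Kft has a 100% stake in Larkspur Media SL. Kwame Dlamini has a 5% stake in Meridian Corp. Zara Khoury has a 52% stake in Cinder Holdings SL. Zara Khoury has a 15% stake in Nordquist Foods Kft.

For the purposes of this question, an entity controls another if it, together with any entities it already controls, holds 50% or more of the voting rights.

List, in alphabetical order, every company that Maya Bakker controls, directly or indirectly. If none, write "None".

Maya holds 100% of Ironvale, so Maya controls Ironvale.
Ironvale holds 64% of Rowan, so Maya controls Rowan.
Ironvale holds 64% of Basalt, so Maya controls Basalt.
No other company's threshold is met.

Basalt BV, Ironvale Sdn Bhd, Rowan Marine Ltd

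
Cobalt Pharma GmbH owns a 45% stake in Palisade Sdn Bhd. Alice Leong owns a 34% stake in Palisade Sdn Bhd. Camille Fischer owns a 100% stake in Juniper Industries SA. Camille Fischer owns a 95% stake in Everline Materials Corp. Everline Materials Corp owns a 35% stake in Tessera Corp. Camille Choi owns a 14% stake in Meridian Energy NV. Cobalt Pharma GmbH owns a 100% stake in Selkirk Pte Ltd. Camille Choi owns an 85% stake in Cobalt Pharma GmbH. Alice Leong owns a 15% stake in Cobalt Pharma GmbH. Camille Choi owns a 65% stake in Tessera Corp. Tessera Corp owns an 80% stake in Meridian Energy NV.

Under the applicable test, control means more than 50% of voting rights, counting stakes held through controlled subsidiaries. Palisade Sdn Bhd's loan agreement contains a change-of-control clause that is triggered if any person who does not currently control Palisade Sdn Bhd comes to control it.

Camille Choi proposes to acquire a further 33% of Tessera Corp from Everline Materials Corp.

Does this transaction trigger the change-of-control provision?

No

The purchase adds only to Camille Choi's holdings (Everline's stake shrinks), so Camille Choi is the only person who could newly come to control Palisade.
Camille Choi holds 85% of Cobalt, so Camille Choi controls Cobalt.
Camille Choi holds 65% of Tessera, so Camille Choi controls Tessera.
Tessera and Camille Choi together hold 80% + 14% = 94% of Meridian, so Camille Choi controls Meridian.
Cobalt holds 100% of Selkirk, so Camille Choi controls Selkirk.
In Palisade, Camille Choi's side holds only 45%, not > 50%.
So before the transaction, Camille Choi does not control Palisade.
After the purchase, Camille Choi's direct stake in Tessera rises to 65% + 33% = 98%, and Everline's stake falls to 2%.
Camille Choi holds 98% of Tessera, so Camille Choi controls Tessera.
After the transaction, Camille Choi's side holds 45% of Palisade, not > 50%, so Camille Choi still does not control Palisade.
No new person acquires control, so the clause is not triggered.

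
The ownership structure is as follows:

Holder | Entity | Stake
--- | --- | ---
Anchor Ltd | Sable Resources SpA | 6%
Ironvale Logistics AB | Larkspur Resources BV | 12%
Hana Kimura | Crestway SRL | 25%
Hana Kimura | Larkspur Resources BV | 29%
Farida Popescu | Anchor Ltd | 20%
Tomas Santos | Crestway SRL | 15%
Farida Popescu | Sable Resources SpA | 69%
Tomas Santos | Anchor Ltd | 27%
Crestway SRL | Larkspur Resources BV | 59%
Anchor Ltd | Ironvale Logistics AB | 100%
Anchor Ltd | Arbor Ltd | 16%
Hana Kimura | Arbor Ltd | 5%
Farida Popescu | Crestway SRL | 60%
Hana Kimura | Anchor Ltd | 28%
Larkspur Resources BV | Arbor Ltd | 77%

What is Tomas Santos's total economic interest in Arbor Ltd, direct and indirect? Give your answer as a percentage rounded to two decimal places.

Tomas reaches Arbor along 3 paths.
Via Anchor → Ironvale → Larkspur: 27% × 100% × 12% × 77% = 2.4948%.
Via Crestway → Larkspur: 15% × 59% × 77% = 6.8145%.
Via Anchor: 27% × 16% = 4.32%.
Total: 2.4948% + 6.8145% + 4.32% = 13.6293%.
Rounded: 13.63%.

13.63%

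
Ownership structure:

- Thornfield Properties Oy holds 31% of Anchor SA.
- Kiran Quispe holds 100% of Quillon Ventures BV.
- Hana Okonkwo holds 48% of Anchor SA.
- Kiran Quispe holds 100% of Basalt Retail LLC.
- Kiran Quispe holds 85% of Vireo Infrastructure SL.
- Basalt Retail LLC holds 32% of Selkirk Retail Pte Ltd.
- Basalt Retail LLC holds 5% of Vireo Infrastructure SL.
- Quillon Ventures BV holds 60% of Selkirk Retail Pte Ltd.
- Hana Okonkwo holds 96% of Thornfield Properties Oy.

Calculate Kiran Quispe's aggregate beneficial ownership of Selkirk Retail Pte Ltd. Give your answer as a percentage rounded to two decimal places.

Kiran reaches Selkirk along 2 paths.
Via Basalt: 100% × 32% = 32%.
Via Quillon: 100% × 60% = 60%.
Total: 32% + 60% = 92%.
Rounded: 92.00%.

92.00%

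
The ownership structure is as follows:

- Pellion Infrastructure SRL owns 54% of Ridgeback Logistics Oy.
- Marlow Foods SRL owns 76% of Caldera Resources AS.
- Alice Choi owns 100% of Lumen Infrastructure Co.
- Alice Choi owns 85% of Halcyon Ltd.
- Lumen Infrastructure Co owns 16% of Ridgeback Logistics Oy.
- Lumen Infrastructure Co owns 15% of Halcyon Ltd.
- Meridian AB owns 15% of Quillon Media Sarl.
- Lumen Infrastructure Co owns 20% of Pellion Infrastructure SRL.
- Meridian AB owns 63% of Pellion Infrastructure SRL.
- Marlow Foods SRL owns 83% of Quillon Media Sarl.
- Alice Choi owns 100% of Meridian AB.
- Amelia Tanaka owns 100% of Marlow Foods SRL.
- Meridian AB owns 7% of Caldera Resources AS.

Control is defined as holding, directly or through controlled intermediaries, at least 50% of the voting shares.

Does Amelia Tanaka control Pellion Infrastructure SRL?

Amelia holds 100% of Marlow, so Amelia controls Marlow.
Marlow holds 83% of Quillon, so Amelia controls Quillon.
Marlow holds 76% of Caldera, so Amelia controls Caldera.
Neither Amelia nor any entity Amelia controls holds any voting interest in Pellion.
So Amelia does not control Pellion.

No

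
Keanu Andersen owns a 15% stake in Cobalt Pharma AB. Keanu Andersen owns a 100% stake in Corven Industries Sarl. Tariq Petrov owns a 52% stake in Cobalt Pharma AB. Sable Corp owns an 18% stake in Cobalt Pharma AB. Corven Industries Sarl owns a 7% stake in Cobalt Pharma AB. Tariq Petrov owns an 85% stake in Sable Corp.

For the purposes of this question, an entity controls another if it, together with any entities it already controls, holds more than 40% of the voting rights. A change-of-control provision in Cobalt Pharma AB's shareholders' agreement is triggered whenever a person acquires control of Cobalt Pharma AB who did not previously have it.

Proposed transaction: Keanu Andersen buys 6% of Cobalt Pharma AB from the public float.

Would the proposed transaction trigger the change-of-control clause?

No

The purchase changes only Keanu's holdings, so Keanu is the only person who could newly come to control Cobalt.
Keanu holds 100% of Corven, so Keanu controls Corven.
In Cobalt, Keanu's side holds only 15% + 7% = 22%, not > 40%.
So before the transaction, Keanu does not control Cobalt.
After the purchase, Keanu's direct stake in Cobalt rises to 15% + 6% = 21%.
After the transaction, Keanu's side holds 21% + 7% = 28% of Cobalt, not > 40%, so Keanu still does not control Cobalt.
No new person acquires control, so the clause is not triggered.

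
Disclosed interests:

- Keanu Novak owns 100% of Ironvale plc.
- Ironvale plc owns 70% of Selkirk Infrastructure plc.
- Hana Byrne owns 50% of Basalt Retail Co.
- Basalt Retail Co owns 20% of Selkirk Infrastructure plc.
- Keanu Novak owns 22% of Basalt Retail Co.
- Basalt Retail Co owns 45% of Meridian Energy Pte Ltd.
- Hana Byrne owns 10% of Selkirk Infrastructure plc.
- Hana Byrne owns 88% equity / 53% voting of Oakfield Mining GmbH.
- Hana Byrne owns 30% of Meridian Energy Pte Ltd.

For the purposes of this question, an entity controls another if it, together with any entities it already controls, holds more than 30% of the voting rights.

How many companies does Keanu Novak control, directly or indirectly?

Keanu holds 100% of Ironvale, so Keanu controls Ironvale.
Ironvale holds 70% of Selkirk, so Keanu controls Selkirk.
No other company's threshold is met.
Keanu controls 2 companies.

2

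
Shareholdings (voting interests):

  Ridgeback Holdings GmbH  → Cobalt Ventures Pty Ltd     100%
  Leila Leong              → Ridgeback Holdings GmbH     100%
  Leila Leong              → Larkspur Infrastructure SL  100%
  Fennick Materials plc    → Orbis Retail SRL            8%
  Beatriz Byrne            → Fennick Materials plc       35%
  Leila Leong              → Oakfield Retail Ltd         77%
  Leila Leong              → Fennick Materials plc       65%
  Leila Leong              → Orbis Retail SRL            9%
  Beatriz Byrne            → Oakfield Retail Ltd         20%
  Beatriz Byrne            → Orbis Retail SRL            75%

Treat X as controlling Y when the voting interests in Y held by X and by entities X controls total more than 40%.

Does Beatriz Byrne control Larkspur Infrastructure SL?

No

Beatriz holds 75% of Orbis, so Beatriz controls Orbis.
Neither Beatriz nor any entity Beatriz controls holds any voting interest in Larkspur.
So Beatriz does not control Larkspur.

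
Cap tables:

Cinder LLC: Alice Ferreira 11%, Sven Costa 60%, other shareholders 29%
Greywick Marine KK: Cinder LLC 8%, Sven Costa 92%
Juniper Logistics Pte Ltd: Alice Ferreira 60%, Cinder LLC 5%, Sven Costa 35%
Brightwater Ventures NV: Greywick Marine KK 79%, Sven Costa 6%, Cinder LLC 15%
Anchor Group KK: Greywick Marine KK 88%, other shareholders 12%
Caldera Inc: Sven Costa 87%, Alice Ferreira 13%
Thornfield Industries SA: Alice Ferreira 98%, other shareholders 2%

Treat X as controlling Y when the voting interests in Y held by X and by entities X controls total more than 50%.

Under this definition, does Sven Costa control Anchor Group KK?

Sven holds 60% of Cinder, so Sven controls Cinder.
Cinder and Sven together hold 8% + 92% = 100% of Greywick, so Sven controls Greywick.
Greywick holds 88% of Anchor, so Sven controls Anchor.

Yes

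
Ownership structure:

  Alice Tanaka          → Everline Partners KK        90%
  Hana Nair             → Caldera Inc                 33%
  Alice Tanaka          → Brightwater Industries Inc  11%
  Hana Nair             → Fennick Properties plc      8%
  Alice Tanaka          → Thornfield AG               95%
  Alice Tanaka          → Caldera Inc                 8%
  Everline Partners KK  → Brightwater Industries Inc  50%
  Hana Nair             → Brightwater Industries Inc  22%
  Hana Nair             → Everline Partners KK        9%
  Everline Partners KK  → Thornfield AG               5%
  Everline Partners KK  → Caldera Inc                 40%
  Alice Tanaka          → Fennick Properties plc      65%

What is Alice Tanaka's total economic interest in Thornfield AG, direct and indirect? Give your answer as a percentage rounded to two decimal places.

99.50%

Alice reaches Thornfield along 2 paths.
Direct stake: 95% = 95%.
Via Everline: 90% × 5% = 4.5%.
Total: 95% + 4.5% = 99.5%.
Rounded: 99.50%.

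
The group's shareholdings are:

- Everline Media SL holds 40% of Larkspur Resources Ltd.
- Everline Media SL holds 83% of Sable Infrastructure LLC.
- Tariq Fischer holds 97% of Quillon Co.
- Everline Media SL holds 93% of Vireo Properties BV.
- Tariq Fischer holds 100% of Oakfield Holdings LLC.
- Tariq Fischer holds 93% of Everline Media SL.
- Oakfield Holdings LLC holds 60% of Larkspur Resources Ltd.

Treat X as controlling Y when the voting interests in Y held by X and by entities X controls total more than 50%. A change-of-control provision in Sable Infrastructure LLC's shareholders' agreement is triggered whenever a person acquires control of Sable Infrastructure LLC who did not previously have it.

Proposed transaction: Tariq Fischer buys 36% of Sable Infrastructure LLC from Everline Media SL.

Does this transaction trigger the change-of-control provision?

The purchase adds only to Tariq's holdings (Everline's stake shrinks), so Tariq is the only person who could newly come to control Sable.
Tariq holds 93% of Everline, so Tariq controls Everline.
Everline holds 83% of Sable, so Tariq controls Sable.
So Tariq already controls Sable before the transaction.
After the purchase, Tariq holds 36% of Sable directly, and Everline's stake falls to 47%.
Tariq controlled Sable already, so this is not a new person acquiring control; every other person's position is unchanged or reduced.
No new person acquires control, so the clause is not triggered.

No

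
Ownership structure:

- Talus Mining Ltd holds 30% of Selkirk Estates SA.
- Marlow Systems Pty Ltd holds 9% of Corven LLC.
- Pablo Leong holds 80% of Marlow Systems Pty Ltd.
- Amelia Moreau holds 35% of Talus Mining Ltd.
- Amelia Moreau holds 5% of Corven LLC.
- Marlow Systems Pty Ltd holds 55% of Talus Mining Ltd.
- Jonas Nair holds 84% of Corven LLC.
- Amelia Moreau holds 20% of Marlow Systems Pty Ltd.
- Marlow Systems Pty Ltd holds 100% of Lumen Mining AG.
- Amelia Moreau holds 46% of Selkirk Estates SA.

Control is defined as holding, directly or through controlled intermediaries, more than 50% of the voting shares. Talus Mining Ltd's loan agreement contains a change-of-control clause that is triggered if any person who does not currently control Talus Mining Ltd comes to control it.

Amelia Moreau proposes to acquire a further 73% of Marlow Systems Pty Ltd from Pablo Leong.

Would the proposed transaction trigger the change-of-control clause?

Yes

The purchase adds only to Amelia's holdings (Pablo's stake shrinks), so Amelia is the only person who could newly come to control Talus.
Amelia's largest direct stake is 46% in Selkirk, which does not meet the threshold, so Amelia controls no company.
In Talus, Amelia's side holds only 35%, not > 50%.
So before the transaction, Amelia does not control Talus.
After the purchase, Amelia's direct stake in Marlow rises to 20% + 73% = 93%, and Pablo's stake falls to 7%.
Amelia holds 93% of Marlow, so Amelia controls Marlow.
Amelia and Marlow together hold 35% + 55% = 90% of Talus, so Amelia controls Talus.
Amelia did not control Talus before and does after, so the clause is triggered.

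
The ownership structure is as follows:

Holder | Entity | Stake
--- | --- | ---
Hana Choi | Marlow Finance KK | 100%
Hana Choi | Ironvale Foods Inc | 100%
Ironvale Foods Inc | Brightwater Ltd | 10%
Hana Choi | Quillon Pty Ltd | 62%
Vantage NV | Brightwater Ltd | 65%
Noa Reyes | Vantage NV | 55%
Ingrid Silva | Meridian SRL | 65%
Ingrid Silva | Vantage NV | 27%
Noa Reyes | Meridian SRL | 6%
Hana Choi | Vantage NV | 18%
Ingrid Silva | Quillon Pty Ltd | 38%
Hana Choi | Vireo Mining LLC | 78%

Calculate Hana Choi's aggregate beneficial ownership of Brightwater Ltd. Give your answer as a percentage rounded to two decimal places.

Hana reaches Brightwater along 2 paths.
Via Ironvale: 100% × 10% = 10%.
Via Vantage: 18% × 65% = 11.7%.
Total: 10% + 11.7% = 21.7%.
Rounded: 21.70%.

21.70%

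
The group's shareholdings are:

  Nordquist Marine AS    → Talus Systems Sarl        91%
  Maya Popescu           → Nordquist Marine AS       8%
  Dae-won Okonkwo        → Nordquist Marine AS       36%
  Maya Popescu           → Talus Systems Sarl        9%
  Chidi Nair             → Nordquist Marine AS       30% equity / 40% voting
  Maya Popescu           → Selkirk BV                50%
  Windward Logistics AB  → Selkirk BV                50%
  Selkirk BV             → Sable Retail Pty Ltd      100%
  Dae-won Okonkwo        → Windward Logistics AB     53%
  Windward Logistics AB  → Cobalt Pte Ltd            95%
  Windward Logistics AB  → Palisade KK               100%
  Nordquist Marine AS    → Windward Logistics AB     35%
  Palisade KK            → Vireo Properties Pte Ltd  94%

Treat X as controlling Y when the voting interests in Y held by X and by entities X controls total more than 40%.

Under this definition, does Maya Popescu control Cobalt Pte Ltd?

Maya holds 50% of Selkirk, so Maya controls Selkirk.
Selkirk holds 100% of Sable, so Maya controls Sable.
Neither Maya nor any entity Maya controls holds any voting interest in Cobalt.
So Maya does not control Cobalt.

No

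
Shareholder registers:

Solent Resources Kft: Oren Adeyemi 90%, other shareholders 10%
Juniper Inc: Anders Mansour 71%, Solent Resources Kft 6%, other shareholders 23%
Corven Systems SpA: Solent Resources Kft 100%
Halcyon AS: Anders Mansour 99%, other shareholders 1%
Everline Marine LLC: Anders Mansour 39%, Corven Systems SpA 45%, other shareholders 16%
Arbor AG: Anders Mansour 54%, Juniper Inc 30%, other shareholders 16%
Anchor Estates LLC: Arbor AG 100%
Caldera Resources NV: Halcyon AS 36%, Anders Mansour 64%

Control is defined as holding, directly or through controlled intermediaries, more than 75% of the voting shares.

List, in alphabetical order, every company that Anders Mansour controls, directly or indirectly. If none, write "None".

Anders holds 99% of Halcyon, so Anders controls Halcyon.
Halcyon and Anders together hold 36% + 64% = 100% of Caldera, so Anders controls Caldera.
No other company's threshold is met.

Caldera Resources NV, Halcyon AS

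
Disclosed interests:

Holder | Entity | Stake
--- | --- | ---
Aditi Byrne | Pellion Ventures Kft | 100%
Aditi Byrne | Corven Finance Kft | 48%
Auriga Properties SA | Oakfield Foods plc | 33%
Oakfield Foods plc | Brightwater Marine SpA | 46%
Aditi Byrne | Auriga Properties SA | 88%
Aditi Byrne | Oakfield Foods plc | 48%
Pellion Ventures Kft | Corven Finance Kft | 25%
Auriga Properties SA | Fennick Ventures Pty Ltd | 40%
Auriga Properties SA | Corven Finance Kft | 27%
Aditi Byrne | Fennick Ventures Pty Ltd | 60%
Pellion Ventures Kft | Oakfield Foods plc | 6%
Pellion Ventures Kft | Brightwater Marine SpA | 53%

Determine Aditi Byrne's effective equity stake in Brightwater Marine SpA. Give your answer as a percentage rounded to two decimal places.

91.20%

Aditi reaches Brightwater along 4 paths.
Via Auriga → Oakfield: 88% × 33% × 46% = 13.3584%.
Via Oakfield: 48% × 46% = 22.08%.
Via Pellion → Oakfield: 100% × 6% × 46% = 2.76%.
Via Pellion: 100% × 53% = 53%.
Total: 13.3584% + 22.08% + 2.76% + 53% = 91.1984%.
Rounded: 91.20%.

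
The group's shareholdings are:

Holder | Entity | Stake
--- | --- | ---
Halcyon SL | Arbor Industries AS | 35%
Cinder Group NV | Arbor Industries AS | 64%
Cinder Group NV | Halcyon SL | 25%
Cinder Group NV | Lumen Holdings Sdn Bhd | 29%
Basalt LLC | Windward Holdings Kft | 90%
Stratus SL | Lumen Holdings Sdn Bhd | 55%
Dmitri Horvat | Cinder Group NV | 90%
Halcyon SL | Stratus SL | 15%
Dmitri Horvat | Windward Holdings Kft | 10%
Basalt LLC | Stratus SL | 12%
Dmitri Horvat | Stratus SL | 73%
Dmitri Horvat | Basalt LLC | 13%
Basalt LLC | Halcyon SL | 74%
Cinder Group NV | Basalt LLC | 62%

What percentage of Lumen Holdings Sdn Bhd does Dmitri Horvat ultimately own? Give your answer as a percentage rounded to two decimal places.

76.85%

Dmitri reaches Lumen along 7 paths.
Via Cinder: 90% × 29% = 26.1%.
Via Stratus: 73% × 55% = 40.15%.
Via Basalt → Halcyon → Stratus: 13% × 74% × 15% × 55% = 0.79365%.
Via Cinder → Basalt → Halcyon → Stratus: 90% × 62% × 74% × 15% × 55% = 3.40659%.
Via Cinder → Halcyon → Stratus: 90% × 25% × 15% × 55% = 1.85625%.
Via Basalt → Stratus: 13% × 12% × 55% = 0.858%.
Via Cinder → Basalt → Stratus: 90% × 62% × 12% × 55% = 3.6828%.
Total: 26.1% + 40.15% + 0.79365% + 3.40659% + 1.85625% + 0.858% + 3.6828% = 76.84729%.
Rounded: 76.85%.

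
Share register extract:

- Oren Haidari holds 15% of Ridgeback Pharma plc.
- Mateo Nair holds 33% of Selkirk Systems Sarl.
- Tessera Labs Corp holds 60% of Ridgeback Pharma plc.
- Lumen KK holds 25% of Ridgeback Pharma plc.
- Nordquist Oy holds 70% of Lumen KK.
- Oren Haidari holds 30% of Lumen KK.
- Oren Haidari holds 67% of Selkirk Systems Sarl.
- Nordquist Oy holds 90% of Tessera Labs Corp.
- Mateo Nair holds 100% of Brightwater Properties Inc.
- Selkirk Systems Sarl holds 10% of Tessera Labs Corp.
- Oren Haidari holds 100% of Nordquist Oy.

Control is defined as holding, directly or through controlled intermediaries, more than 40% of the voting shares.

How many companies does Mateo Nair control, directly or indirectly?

Mateo holds 100% of Brightwater, so Mateo controls Brightwater.
No other company's threshold is met.
Mateo controls 1 company.

1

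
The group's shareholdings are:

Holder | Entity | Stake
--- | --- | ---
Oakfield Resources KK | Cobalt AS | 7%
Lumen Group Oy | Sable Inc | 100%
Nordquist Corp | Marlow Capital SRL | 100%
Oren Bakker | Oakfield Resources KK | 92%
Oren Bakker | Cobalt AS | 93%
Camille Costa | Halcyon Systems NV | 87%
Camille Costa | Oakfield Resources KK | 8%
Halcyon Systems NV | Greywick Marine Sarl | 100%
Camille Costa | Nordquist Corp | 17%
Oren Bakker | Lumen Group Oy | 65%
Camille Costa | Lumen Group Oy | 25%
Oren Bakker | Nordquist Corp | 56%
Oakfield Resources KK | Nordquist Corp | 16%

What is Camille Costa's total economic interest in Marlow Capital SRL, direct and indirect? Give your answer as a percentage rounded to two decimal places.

Camille reaches Marlow along 2 paths.
Via Nordquist: 17% × 100% = 17%.
Via Oakfield → Nordquist: 8% × 16% × 100% = 1.28%.
Total: 17% + 1.28% = 18.28%.

18.28%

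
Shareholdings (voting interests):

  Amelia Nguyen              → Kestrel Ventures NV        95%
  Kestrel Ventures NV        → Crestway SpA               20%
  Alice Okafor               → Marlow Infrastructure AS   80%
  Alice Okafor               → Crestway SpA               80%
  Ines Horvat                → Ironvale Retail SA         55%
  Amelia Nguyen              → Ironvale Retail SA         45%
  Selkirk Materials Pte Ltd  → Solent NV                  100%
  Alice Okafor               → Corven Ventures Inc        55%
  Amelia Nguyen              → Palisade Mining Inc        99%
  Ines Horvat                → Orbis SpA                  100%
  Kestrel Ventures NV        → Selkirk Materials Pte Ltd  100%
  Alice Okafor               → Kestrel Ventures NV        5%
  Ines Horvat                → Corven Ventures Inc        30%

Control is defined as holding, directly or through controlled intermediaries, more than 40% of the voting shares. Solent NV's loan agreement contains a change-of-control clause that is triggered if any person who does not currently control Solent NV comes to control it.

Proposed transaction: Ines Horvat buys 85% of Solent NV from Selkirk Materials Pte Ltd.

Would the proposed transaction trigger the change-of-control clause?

The purchase adds only to Ines's holdings (Selkirk's stake shrinks), so Ines is the only person who could newly come to control Solent.
Ines holds 55% of Ironvale, so Ines controls Ironvale.
Ines holds 100% of Orbis, so Ines controls Orbis.
Neither Ines nor any entity Ines controls holds any voting interest in Solent.
So before the transaction, Ines does not control Solent.
After the purchase, Ines holds 85% of Solent directly, and Selkirk's stake falls to 15%.
Ines holds 85% of Solent, so Ines controls Solent.
Ines did not control Solent before and does after, so the clause is triggered.

Yes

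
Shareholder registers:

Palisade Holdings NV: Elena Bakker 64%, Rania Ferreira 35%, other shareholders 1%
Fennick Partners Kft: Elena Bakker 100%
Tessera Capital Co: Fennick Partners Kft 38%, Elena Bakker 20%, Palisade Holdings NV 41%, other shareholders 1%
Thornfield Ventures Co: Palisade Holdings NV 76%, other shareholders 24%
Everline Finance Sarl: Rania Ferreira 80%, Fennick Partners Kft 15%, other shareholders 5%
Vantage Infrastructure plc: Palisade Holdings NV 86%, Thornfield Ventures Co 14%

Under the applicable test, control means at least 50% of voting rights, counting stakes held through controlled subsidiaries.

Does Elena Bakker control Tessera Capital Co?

Yes

Elena holds 64% of Palisade, so Elena controls Palisade.
Elena holds 100% of Fennick, so Elena controls Fennick.
Fennick and Elena and Palisade together hold 38% + 20% + 41% = 99% of Tessera, so Elena controls Tessera.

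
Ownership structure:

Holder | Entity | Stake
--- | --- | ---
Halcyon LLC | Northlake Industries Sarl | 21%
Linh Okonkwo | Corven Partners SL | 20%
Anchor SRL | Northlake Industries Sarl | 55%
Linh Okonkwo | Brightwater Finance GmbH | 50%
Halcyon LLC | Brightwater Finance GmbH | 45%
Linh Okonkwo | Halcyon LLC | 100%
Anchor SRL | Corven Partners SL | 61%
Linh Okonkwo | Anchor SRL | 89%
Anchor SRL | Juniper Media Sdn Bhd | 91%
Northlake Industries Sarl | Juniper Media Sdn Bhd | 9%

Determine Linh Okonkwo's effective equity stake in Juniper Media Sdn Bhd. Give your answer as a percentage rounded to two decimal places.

Linh reaches Juniper along 3 paths.
Via Anchor: 89% × 91% = 80.99%.
Via Halcyon → Northlake: 100% × 21% × 9% = 1.89%.
Via Anchor → Northlake: 89% × 55% × 9% = 4.4055%.
Total: 80.99% + 1.89% + 4.4055% = 87.2855%.
Rounded: 87.29%.

87.29%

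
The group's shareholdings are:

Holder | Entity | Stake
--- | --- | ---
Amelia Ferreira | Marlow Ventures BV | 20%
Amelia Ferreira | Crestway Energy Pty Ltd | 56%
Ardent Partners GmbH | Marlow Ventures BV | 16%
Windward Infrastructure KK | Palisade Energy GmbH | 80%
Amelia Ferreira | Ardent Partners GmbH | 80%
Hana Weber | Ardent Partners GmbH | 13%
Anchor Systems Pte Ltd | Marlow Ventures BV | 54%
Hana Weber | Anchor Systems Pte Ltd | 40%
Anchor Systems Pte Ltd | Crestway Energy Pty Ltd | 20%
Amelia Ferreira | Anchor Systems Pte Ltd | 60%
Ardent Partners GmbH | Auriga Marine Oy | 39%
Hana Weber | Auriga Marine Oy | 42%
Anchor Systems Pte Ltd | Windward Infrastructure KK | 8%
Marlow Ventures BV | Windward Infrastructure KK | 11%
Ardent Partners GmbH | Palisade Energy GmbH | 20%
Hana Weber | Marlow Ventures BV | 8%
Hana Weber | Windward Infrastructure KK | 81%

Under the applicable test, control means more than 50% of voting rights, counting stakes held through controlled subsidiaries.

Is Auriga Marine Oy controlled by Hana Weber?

Hana holds 81% of Windward, so Hana controls Windward.
Windward holds 80% of Palisade, so Hana controls Palisade.
In Auriga, Hana's side holds only 42%, not > 50%.
So Hana does not control Auriga.

No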